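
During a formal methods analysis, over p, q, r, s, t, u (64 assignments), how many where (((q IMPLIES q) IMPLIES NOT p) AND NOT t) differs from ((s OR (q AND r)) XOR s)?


F1 = (((q IMPLIES q) IMPLIES NOT p) AND NOT t)
F2 = ((s OR (q AND r)) XOR s)
Evaluate both on each of 64 rows (bits = p,q,r,s,t,u):
  row 0 [000000]: F1=1 F2=0 (differ) -> 1
  row 1 [000001]: F1=1 F2=0 (differ) -> 1
  row 2 [000010]: F1=0 F2=0 -> 0
  row 3 [000011]: F1=0 F2=0 -> 0
  row 4 [000100]: F1=1 F2=0 (differ) -> 1
  (every remaining row is evaluated the same way; all 64 results are listed next)
Full result column, 8 rows per line (p,q,r fixed per line; s,t,u runs 000..111 left to right):
  rows 0-7 [p,q,r=000]: 11001100  (ones: 4)
  rows 8-15 [p,q,r=001]: 11001100  (ones: 4)
  rows 16-23 [p,q,r=010]: 11001100  (ones: 4)
  rows 24-31 [p,q,r=011]: 00111100  (ones: 4)
  rows 32-39 [p,q,r=100]: 00000000  (ones: 0)
  rows 40-47 [p,q,r=101]: 00000000  (ones: 0)
  rows 48-55 [p,q,r=110]: 00000000  (ones: 0)
  rows 56-63 [p,q,r=111]: 11110000  (ones: 4)
Disagreements = 4+4+4+4+0+0+0+4 = 20

20


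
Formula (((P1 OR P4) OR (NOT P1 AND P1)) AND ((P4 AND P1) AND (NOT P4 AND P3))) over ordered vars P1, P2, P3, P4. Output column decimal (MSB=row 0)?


Formula: (((P1 OR P4) OR (NOT P1 AND P1)) AND ((P4 AND P1) AND (NOT P4 AND P3))) over P1, P2, P3, P4 (16 rows)
Evaluate each row (bits = P1,P2,P3,P4, MSB first):
  row 0 [0000]: (((0 OR 0) OR (NOT 0 AND 0)) AND ((0 AND 0) AND (NOT 0 AND 0))) -> 0
  row 1 [0001]: (((0 OR 1) OR (NOT 0 AND 0)) AND ((1 AND 0) AND (NOT 1 AND 0))) -> 0
  row 2 [0010]: (((0 OR 0) OR (NOT 0 AND 0)) AND ((0 AND 0) AND (NOT 0 AND 1))) -> 0
  row 3 [0011]: (((0 OR 1) OR (NOT 0 AND 0)) AND ((1 AND 0) AND (NOT 1 AND 1))) -> 0
  row 4 [0100]: (((0 OR 0) OR (NOT 0 AND 0)) AND ((0 AND 0) AND (NOT 0 AND 0))) -> 0
  row 5 [0101]: (((0 OR 1) OR (NOT 0 AND 0)) AND ((1 AND 0) AND (NOT 1 AND 0))) -> 0
  row 6 [0110]: (((0 OR 0) OR (NOT 0 AND 0)) AND ((0 AND 0) AND (NOT 0 AND 1))) -> 0
  row 7 [0111]: (((0 OR 1) OR (NOT 0 AND 0)) AND ((1 AND 0) AND (NOT 1 AND 1))) -> 0
  row 8 [1000]: (((1 OR 0) OR (NOT 1 AND 1)) AND ((0 AND 1) AND (NOT 0 AND 0))) -> 0
  row 9 [1001]: (((1 OR 1) OR (NOT 1 AND 1)) AND ((1 AND 1) AND (NOT 1 AND 0))) -> 0
  row 10 [1010]: (((1 OR 0) OR (NOT 1 AND 1)) AND ((0 AND 1) AND (NOT 0 AND 1))) -> 0
  row 11 [1011]: (((1 OR 1) OR (NOT 1 AND 1)) AND ((1 AND 1) AND (NOT 1 AND 1))) -> 0
  row 12 [1100]: (((1 OR 0) OR (NOT 1 AND 1)) AND ((0 AND 1) AND (NOT 0 AND 0))) -> 0
  row 13 [1101]: (((1 OR 1) OR (NOT 1 AND 1)) AND ((1 AND 1) AND (NOT 1 AND 0))) -> 0
  row 14 [1110]: (((1 OR 0) OR (NOT 1 AND 1)) AND ((0 AND 1) AND (NOT 0 AND 1))) -> 0
  row 15 [1111]: (((1 OR 1) OR (NOT 1 AND 1)) AND ((1 AND 1) AND (NOT 1 AND 1))) -> 0
Full result column, 4 rows per line (P1,P2 fixed per line; P3,P4 runs 00..11 left to right):
  rows 0-3 [P1,P2=00]: 0000  = hex 0
  rows 4-7 [P1,P2=01]: 0000  = hex 0
  rows 8-11 [P1,P2=10]: 0000  = hex 0
  rows 12-15 [P1,P2=11]: 0000  = hex 0
Output column (row 0 .. row 15) = 0000000000000000
Output column grouped in 4s = 0000 0000 0000 0000 = 0x0000
Convert to decimal digit by digit (value = value*16 + digit):
  0 -> 0
  0*16 + 0 = 0
  0*16 + 0 = 0
  0*16 + 0 = 0
Decimal = 0

0


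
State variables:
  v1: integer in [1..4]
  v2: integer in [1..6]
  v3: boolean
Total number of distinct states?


State space = product of domain sizes of all variables.
Domain sizes:
  v1 (integer in [1..4]): 4
  v2 (integer in [1..6]): 6
  v3 (boolean): 2
Product = 4 * 6 * 2 = 48

48


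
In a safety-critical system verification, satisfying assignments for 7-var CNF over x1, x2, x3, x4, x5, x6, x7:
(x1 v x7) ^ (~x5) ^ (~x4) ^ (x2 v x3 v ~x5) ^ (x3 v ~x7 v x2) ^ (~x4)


CNF with 6 clauses over 7 vars (128 assignments).
An assignment satisfies CNF iff every clause has >=1 true literal.
Check each row (bits = x1,x2,x3,x4,x5,x6,x7; clause T/F shown):
  row 0 [0000000]: clauses=FTTTTT -> 0
  row 1 [0000001]: clauses=TTTTFT -> 0
  row 2 [0000010]: clauses=FTTTTT -> 0
  row 3 [0000011]: clauses=TTTTFT -> 0
  row 4 [0000100]: clauses=FFTFTT -> 0
  (every remaining row is evaluated the same way; all 128 results are listed next)
Full result column, 8 rows per line (x1,x2,x3,x4 fixed per line; x5,x6,x7 runs 000..111 left to right):
  rows 0-7 [x1,x2,x3,x4=0000]: 00000000  (ones: 0)
  rows 8-15 [x1,x2,x3,x4=0001]: 00000000  (ones: 0)
  rows 16-23 [x1,x2,x3,x4=0010]: 01010000  (ones: 2)
  rows 24-31 [x1,x2,x3,x4=0011]: 00000000  (ones: 0)
  rows 32-39 [x1,x2,x3,x4=0100]: 01010000  (ones: 2)
  rows 40-47 [x1,x2,x3,x4=0101]: 00000000  (ones: 0)
  rows 48-55 [x1,x2,x3,x4=0110]: 01010000  (ones: 2)
  rows 56-63 [x1,x2,x3,x4=0111]: 00000000  (ones: 0)
  rows 64-71 [x1,x2,x3,x4=1000]: 10100000  (ones: 2)
  rows 72-79 [x1,x2,x3,x4=1001]: 00000000  (ones: 0)
  rows 80-87 [x1,x2,x3,x4=1010]: 11110000  (ones: 4)
  rows 88-95 [x1,x2,x3,x4=1011]: 00000000  (ones: 0)
  rows 96-103 [x1,x2,x3,x4=1100]: 11110000  (ones: 4)
  rows 104-111 [x1,x2,x3,x4=1101]: 00000000  (ones: 0)
  rows 112-119 [x1,x2,x3,x4=1110]: 11110000  (ones: 4)
  rows 120-127 [x1,x2,x3,x4=1111]: 00000000  (ones: 0)
Satisfying assignments = 0+0+2+0+2+0+2+0+2+0+4+0+4+0+4+0 = 20

20


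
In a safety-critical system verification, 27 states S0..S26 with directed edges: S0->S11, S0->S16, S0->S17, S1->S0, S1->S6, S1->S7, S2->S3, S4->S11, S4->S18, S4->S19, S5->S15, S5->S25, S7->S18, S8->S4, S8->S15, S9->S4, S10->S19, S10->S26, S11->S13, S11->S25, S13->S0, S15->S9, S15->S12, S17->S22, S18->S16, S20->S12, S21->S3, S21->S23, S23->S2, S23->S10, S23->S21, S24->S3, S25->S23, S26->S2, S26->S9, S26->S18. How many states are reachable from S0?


BFS from S0:
  layer 0: {S0}
  layer 1: {S11, S16, S17}
  layer 2: {S13, S22, S25}
  layer 3: {S23}
  layer 4: {S2, S10, S21}
  layer 5: {S3, S19, S26}
  layer 6: {S9, S18}
  layer 7: {S4}
Reachable set: {S0, S2, S3, S4, S9, S10, S11, S13, S16, S17, S18, S19, S21, S22, S23, S25, S26}
Count = 17

17


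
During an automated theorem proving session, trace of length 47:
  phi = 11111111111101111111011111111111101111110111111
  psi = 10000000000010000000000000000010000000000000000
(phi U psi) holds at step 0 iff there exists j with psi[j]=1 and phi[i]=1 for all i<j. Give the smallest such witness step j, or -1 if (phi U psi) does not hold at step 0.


(phi U psi) at 0: need smallest j with psi[j]=1 and phi[i]=1 for all i in [0,j).
Scan from step 0:
  step 0: psi=1 and phi held for [0,0) -> witness found
Witness step = 0

0


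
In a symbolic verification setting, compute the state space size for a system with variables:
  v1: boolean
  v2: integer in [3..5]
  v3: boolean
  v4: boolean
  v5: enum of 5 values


State space = product of domain sizes of all variables.
Domain sizes:
  v1 (boolean): 2
  v2 (integer in [3..5]): 3
  v3 (boolean): 2
  v4 (boolean): 2
  v5 (enum of 5 values): 5
Product = 2 * 3 * 2 * 2 * 5 = 120

120


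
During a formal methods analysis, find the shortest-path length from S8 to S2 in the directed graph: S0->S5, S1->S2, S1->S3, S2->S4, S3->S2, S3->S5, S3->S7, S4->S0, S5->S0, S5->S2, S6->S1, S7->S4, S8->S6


BFS layer-by-layer from S8:
  dist 0: {S8}
  dist 1: {S6}
  dist 2: {S1}
  dist 3: {S2, S3}
  -> S2 reached at distance 3
Shortest path length = 3

3


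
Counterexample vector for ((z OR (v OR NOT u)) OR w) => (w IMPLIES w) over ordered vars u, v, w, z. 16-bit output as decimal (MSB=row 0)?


F1 = ((z OR (v OR NOT u)) OR w)
F2 = (w IMPLIES w)
Counterexample to F1=>F2 is where F1=1 and F2=0.
Evaluate each row (bits = u,v,w,z, MSB first):
  row 0 [0000]: F1=1 F2=1 -> F1&~F2 -> 0
  row 1 [0001]: F1=1 F2=1 -> F1&~F2 -> 0
  row 2 [0010]: F1=1 F2=1 -> F1&~F2 -> 0
  row 3 [0011]: F1=1 F2=1 -> F1&~F2 -> 0
  row 4 [0100]: F1=1 F2=1 -> F1&~F2 -> 0
  row 5 [0101]: F1=1 F2=1 -> F1&~F2 -> 0
  row 6 [0110]: F1=1 F2=1 -> F1&~F2 -> 0
  row 7 [0111]: F1=1 F2=1 -> F1&~F2 -> 0
  row 8 [1000]: F1=0 F2=1 -> F1&~F2 -> 0
  row 9 [1001]: F1=1 F2=1 -> F1&~F2 -> 0
  row 10 [1010]: F1=1 F2=1 -> F1&~F2 -> 0
  row 11 [1011]: F1=1 F2=1 -> F1&~F2 -> 0
  row 12 [1100]: F1=1 F2=1 -> F1&~F2 -> 0
  row 13 [1101]: F1=1 F2=1 -> F1&~F2 -> 0
  row 14 [1110]: F1=1 F2=1 -> F1&~F2 -> 0
  row 15 [1111]: F1=1 F2=1 -> F1&~F2 -> 0
Full result column, 4 rows per line (u,v fixed per line; w,z runs 00..11 left to right):
  rows 0-3 [u,v=00]: 0000  = hex 0
  rows 4-7 [u,v=01]: 0000  = hex 0
  rows 8-11 [u,v=10]: 0000  = hex 0
  rows 12-15 [u,v=11]: 0000  = hex 0
Counterexample vector (row 0 .. row 15) = 0000000000000000
Output column grouped in 4s = 0000 0000 0000 0000 = 0x0000
Convert to decimal digit by digit (value = value*16 + digit):
  0 -> 0
  0*16 + 0 = 0
  0*16 + 0 = 0
  0*16 + 0 = 0
Decimal = 0

0


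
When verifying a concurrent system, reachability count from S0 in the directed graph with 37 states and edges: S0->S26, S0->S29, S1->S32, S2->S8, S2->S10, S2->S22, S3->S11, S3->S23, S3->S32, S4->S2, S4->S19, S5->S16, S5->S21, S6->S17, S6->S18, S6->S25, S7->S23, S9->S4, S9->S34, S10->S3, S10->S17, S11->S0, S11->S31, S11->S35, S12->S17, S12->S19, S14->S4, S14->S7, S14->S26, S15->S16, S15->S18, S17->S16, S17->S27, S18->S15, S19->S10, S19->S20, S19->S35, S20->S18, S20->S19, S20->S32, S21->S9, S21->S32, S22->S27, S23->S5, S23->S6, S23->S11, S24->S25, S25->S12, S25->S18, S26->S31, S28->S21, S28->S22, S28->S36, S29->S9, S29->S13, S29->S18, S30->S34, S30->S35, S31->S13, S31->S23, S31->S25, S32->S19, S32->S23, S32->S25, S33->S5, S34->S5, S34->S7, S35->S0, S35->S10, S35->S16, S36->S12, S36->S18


BFS from S0:
  layer 0: {S0}
  layer 1: {S26, S29}
  layer 2: {S9, S13, S18, S31}
  layer 3: {S4, S15, S23, S25, S34}
  layer 4: {S2, S5, S6, S7, S11, S12, S16, S19}
  layer 5: {S8, S10, S17, S20, S21, S22, S35}
  layer 6: {S3, S27, S32}
Reachable set: {S0, S2, S3, S4, S5, S6, S7, S8, S9, S10, S11, S12, S13, S15, S16, S17, S18, S19, S20, S21, S22, S23, S25, S26, S27, S29, S31, S32, S34, S35}
Count = 30

30


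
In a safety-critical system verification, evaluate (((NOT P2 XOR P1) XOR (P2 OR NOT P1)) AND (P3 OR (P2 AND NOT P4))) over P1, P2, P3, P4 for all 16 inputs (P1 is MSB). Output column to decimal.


Formula: (((NOT P2 XOR P1) XOR (P2 OR NOT P1)) AND (P3 OR (P2 AND NOT P4))) over P1, P2, P3, P4 (16 rows)
Evaluate each row (bits = P1,P2,P3,P4, MSB first):
  row 0 [0000]: (((NOT 0 XOR 0) XOR (0 OR NOT 0)) AND (0 OR (0 AND NOT 0))) -> 0
  row 1 [0001]: (((NOT 0 XOR 0) XOR (0 OR NOT 0)) AND (0 OR (0 AND NOT 1))) -> 0
  row 2 [0010]: (((NOT 0 XOR 0) XOR (0 OR NOT 0)) AND (1 OR (0 AND NOT 0))) -> 0
  row 3 [0011]: (((NOT 0 XOR 0) XOR (0 OR NOT 0)) AND (1 OR (0 AND NOT 1))) -> 0
  row 4 [0100]: (((NOT 1 XOR 0) XOR (1 OR NOT 0)) AND (0 OR (1 AND NOT 0))) -> 1
  row 5 [0101]: (((NOT 1 XOR 0) XOR (1 OR NOT 0)) AND (0 OR (1 AND NOT 1))) -> 0
  row 6 [0110]: (((NOT 1 XOR 0) XOR (1 OR NOT 0)) AND (1 OR (1 AND NOT 0))) -> 1
  row 7 [0111]: (((NOT 1 XOR 0) XOR (1 OR NOT 0)) AND (1 OR (1 AND NOT 1))) -> 1
  row 8 [1000]: (((NOT 0 XOR 1) XOR (0 OR NOT 1)) AND (0 OR (0 AND NOT 0))) -> 0
  row 9 [1001]: (((NOT 0 XOR 1) XOR (0 OR NOT 1)) AND (0 OR (0 AND NOT 1))) -> 0
  row 10 [1010]: (((NOT 0 XOR 1) XOR (0 OR NOT 1)) AND (1 OR (0 AND NOT 0))) -> 0
  row 11 [1011]: (((NOT 0 XOR 1) XOR (0 OR NOT 1)) AND (1 OR (0 AND NOT 1))) -> 0
  row 12 [1100]: (((NOT 1 XOR 1) XOR (1 OR NOT 1)) AND (0 OR (1 AND NOT 0))) -> 0
  row 13 [1101]: (((NOT 1 XOR 1) XOR (1 OR NOT 1)) AND (0 OR (1 AND NOT 1))) -> 0
  row 14 [1110]: (((NOT 1 XOR 1) XOR (1 OR NOT 1)) AND (1 OR (1 AND NOT 0))) -> 0
  row 15 [1111]: (((NOT 1 XOR 1) XOR (1 OR NOT 1)) AND (1 OR (1 AND NOT 1))) -> 0
Full result column, 4 rows per line (P1,P2 fixed per line; P3,P4 runs 00..11 left to right):
  rows 0-3 [P1,P2=00]: 0000  = hex 0
  rows 4-7 [P1,P2=01]: 1011  = hex B
  rows 8-11 [P1,P2=10]: 0000  = hex 0
  rows 12-15 [P1,P2=11]: 0000  = hex 0
Output column (row 0 .. row 15) = 0000101100000000
Output column grouped in 4s = 0000 1011 0000 0000 = 0x0B00
Convert to decimal digit by digit (value = value*16 + digit):
  0 -> 0
  0*16 + 11 (B) = 11
  11*16 + 0 = 176
  176*16 + 0 = 2816
Decimal = 2816

2816


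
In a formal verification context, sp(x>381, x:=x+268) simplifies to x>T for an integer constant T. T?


Formula: sp(P, x:=E) = exists old_x. (x = E[old_x/x]) AND P[old_x/x] (old_x is the value of x before the assignment; eliminate old_x by solving x = E[old_x/x] for old_x)
Step 1: Precondition P: x>381, i.e. old_x > 381
Step 2: Assignment gives x = old_x + 268, so old_x = x - 268
Step 3: Substitute into P: x - 268 > 381
Step 4: Simplify: x > 381+268 = 649

649


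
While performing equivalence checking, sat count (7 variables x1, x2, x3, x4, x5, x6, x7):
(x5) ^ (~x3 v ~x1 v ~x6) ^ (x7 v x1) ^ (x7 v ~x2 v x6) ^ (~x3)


CNF with 5 clauses over 7 vars (128 assignments).
An assignment satisfies CNF iff every clause has >=1 true literal.
Check each row (bits = x1,x2,x3,x4,x5,x6,x7; clause T/F shown):
  row 0 [0000000]: clauses=FTFTT -> 0
  row 1 [0000001]: clauses=FTTTT -> 0
  row 2 [0000010]: clauses=FTFTT -> 0
  row 3 [0000011]: clauses=FTTTT -> 0
  row 4 [0000100]: clauses=TTFTT -> 0
  (every remaining row is evaluated the same way; all 128 results are listed next)
Full result column, 8 rows per line (x1,x2,x3,x4 fixed per line; x5,x6,x7 runs 000..111 left to right):
  rows 0-7 [x1,x2,x3,x4=0000]: 00000101  (ones: 2)
  rows 8-15 [x1,x2,x3,x4=0001]: 00000101  (ones: 2)
  rows 16-23 [x1,x2,x3,x4=0010]: 00000000  (ones: 0)
  rows 24-31 [x1,x2,x3,x4=0011]: 00000000  (ones: 0)
  rows 32-39 [x1,x2,x3,x4=0100]: 00000101  (ones: 2)
  rows 40-47 [x1,x2,x3,x4=0101]: 00000101  (ones: 2)
  rows 48-55 [x1,x2,x3,x4=0110]: 00000000  (ones: 0)
  rows 56-63 [x1,x2,x3,x4=0111]: 00000000  (ones: 0)
  rows 64-71 [x1,x2,x3,x4=1000]: 00001111  (ones: 4)
  rows 72-79 [x1,x2,x3,x4=1001]: 00001111  (ones: 4)
  rows 80-87 [x1,x2,x3,x4=1010]: 00000000  (ones: 0)
  rows 88-95 [x1,x2,x3,x4=1011]: 00000000  (ones: 0)
  rows 96-103 [x1,x2,x3,x4=1100]: 00000111  (ones: 3)
  rows 104-111 [x1,x2,x3,x4=1101]: 00000111  (ones: 3)
  rows 112-119 [x1,x2,x3,x4=1110]: 00000000  (ones: 0)
  rows 120-127 [x1,x2,x3,x4=1111]: 00000000  (ones: 0)
Satisfying assignments = 2+2+0+0+2+2+0+0+4+4+0+0+3+3+0+0 = 22

22


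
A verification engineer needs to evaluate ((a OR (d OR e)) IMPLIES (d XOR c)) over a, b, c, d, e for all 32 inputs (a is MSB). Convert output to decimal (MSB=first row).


Formula: ((a OR (d OR e)) IMPLIES (d XOR c)) over a, b, c, d, e (32 rows)
Evaluate each row (bits = a,b,c,d,e, MSB first):
  row 0 [00000]: ((0 OR (0 OR 0)) IMPLIES (0 XOR 0)) -> 1
  row 1 [00001]: ((0 OR (0 OR 1)) IMPLIES (0 XOR 0)) -> 0
  row 2 [00010]: ((0 OR (1 OR 0)) IMPLIES (1 XOR 0)) -> 1
  row 3 [00011]: ((0 OR (1 OR 1)) IMPLIES (1 XOR 0)) -> 1
  row 4 [00100]: ((0 OR (0 OR 0)) IMPLIES (0 XOR 1)) -> 1
  row 5 [00101]: ((0 OR (0 OR 1)) IMPLIES (0 XOR 1)) -> 1
  row 6 [00110]: ((0 OR (1 OR 0)) IMPLIES (1 XOR 1)) -> 0
  row 7 [00111]: ((0 OR (1 OR 1)) IMPLIES (1 XOR 1)) -> 0
  row 8 [01000]: ((0 OR (0 OR 0)) IMPLIES (0 XOR 0)) -> 1
  row 9 [01001]: ((0 OR (0 OR 1)) IMPLIES (0 XOR 0)) -> 0
  row 10 [01010]: ((0 OR (1 OR 0)) IMPLIES (1 XOR 0)) -> 1
  row 11 [01011]: ((0 OR (1 OR 1)) IMPLIES (1 XOR 0)) -> 1
  row 12 [01100]: ((0 OR (0 OR 0)) IMPLIES (0 XOR 1)) -> 1
  row 13 [01101]: ((0 OR (0 OR 1)) IMPLIES (0 XOR 1)) -> 1
  row 14 [01110]: ((0 OR (1 OR 0)) IMPLIES (1 XOR 1)) -> 0
  row 15 [01111]: ((0 OR (1 OR 1)) IMPLIES (1 XOR 1)) -> 0
  row 16 [10000]: ((1 OR (0 OR 0)) IMPLIES (0 XOR 0)) -> 0
  row 17 [10001]: ((1 OR (0 OR 1)) IMPLIES (0 XOR 0)) -> 0
  row 18 [10010]: ((1 OR (1 OR 0)) IMPLIES (1 XOR 0)) -> 1
  row 19 [10011]: ((1 OR (1 OR 1)) IMPLIES (1 XOR 0)) -> 1
  row 20 [10100]: ((1 OR (0 OR 0)) IMPLIES (0 XOR 1)) -> 1
  row 21 [10101]: ((1 OR (0 OR 1)) IMPLIES (0 XOR 1)) -> 1
  row 22 [10110]: ((1 OR (1 OR 0)) IMPLIES (1 XOR 1)) -> 0
  row 23 [10111]: ((1 OR (1 OR 1)) IMPLIES (1 XOR 1)) -> 0
  row 24 [11000]: ((1 OR (0 OR 0)) IMPLIES (0 XOR 0)) -> 0
  row 25 [11001]: ((1 OR (0 OR 1)) IMPLIES (0 XOR 0)) -> 0
  row 26 [11010]: ((1 OR (1 OR 0)) IMPLIES (1 XOR 0)) -> 1
  row 27 [11011]: ((1 OR (1 OR 1)) IMPLIES (1 XOR 0)) -> 1
  row 28 [11100]: ((1 OR (0 OR 0)) IMPLIES (0 XOR 1)) -> 1
  row 29 [11101]: ((1 OR (0 OR 1)) IMPLIES (0 XOR 1)) -> 1
  row 30 [11110]: ((1 OR (1 OR 0)) IMPLIES (1 XOR 1)) -> 0
  row 31 [11111]: ((1 OR (1 OR 1)) IMPLIES (1 XOR 1)) -> 0
Full result column, 4 rows per line (a,b,c fixed per line; d,e runs 00..11 left to right):
  rows 0-3 [a,b,c=000]: 1011  = hex B
  rows 4-7 [a,b,c=001]: 1100  = hex C
  rows 8-11 [a,b,c=010]: 1011  = hex B
  rows 12-15 [a,b,c=011]: 1100  = hex C
  rows 16-19 [a,b,c=100]: 0011  = hex 3
  rows 20-23 [a,b,c=101]: 1100  = hex C
  rows 24-27 [a,b,c=110]: 0011  = hex 3
  rows 28-31 [a,b,c=111]: 1100  = hex C
Output column (row 0 .. row 31) = 10111100101111000011110000111100
Output column grouped in 4s = 1011 1100 1011 1100 0011 1100 0011 1100 = 0xBCBC3C3C
Convert to decimal digit by digit (value = value*16 + digit):
  B -> 11
  11*16 + 12 (C) = 188
  188*16 + 11 (B) = 3019
  3019*16 + 12 (C) = 48316
  48316*16 + 3 = 773059
  773059*16 + 12 (C) = 12368956
  12368956*16 + 3 = 197903299
  197903299*16 + 12 (C) = 3166452796
Decimal = 3166452796

3166452796


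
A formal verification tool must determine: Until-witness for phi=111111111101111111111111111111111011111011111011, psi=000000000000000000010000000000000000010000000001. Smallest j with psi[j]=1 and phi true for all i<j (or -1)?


(phi U psi) at 0: need smallest j with psi[j]=1 and phi[i]=1 for all i in [0,j).
Scan from step 0:
  step 0: phi=1, psi=0 -> continue
  step 1: phi=1, psi=0 -> continue
  step 2: phi=1, psi=0 -> continue
  step 3: phi=1, psi=0 -> continue
  step 10: phi=0 -> phi-prefix broken from here
  step 19: psi=1 but phi already failed -> not a witness
  step 37: psi=1 but phi already failed -> not a witness
  step 47: psi=1 but phi already failed -> not a witness
  end of trace: no witness -> -1
Witness step = -1

-1


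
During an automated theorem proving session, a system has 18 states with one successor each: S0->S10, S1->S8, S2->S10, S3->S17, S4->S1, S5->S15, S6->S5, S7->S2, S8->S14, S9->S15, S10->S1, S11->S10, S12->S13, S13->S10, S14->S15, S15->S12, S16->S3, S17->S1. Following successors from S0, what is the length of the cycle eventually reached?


Trace from S0 until a state repeats:
  S0 -> S10 -> S1 -> S8 -> S14 -> S15 -> S12 -> S13 -> S10
S10 first seen at step 1, revisited at step 8.
Cycle length = 8 - 1 = 7

7


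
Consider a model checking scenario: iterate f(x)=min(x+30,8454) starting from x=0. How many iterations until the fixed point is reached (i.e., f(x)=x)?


Step 1: x=0, cap=8454, increment=30
Step 2: x grows by 30 each step until capped at 8454; fixed point is x=8454
Step 3: iterations = ceil(8454/30) = 282

282


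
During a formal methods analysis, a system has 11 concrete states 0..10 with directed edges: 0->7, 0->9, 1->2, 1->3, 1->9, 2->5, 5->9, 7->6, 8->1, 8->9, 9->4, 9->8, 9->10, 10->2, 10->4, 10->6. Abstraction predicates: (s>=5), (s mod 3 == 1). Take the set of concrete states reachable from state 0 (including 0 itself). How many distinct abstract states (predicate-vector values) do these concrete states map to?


BFS from 0:
Concrete reachable: {0, 1, 2, 3, 4, 5, 6, 7, 8, 9, 10}
Abstract via predicates (s>=5), (s mod 3 == 1):
  (0,0) <- {0, 2, 3}
  (0,1) <- {1, 4}
  (1,0) <- {5, 6, 8, 9}
  (1,1) <- {7, 10}
Distinct abstract states = 4

4


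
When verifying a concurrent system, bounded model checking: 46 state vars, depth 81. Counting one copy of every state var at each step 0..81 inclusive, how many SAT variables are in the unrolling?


BMC unrolls to depth k, creating one copy of each state var for steps 0..k.
Step count = 81 + 1 = 82 (steps 0 through 81)
Vars per step = 46
Total = 46 * 82 = 3772

3772


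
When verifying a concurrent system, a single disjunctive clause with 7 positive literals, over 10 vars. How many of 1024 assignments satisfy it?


Step 1: Total=2^10=1024
Step 2: Unsat when all 7 false: 2^3=8
Step 3: Sat=1024-8=1016

1016


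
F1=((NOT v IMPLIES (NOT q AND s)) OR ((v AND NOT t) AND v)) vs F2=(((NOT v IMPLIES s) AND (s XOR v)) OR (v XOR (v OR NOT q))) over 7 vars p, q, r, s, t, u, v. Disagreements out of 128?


F1 = ((NOT v IMPLIES (NOT q AND s)) OR ((v AND NOT t) AND v))
F2 = (((NOT v IMPLIES s) AND (s XOR v)) OR (v XOR (v OR NOT q)))
Evaluate both on each of 128 rows (bits = p,q,r,s,t,u,v):
  row 0 [0000000]: F1=0 F2=1 (differ) -> 1
  row 1 [0000001]: F1=1 F2=1 -> 0
  row 2 [0000010]: F1=0 F2=1 (differ) -> 1
  row 3 [0000011]: F1=1 F2=1 -> 0
  row 4 [0000100]: F1=0 F2=1 (differ) -> 1
  (every remaining row is evaluated the same way; all 128 results are listed next)
Full result column, 8 rows per line (p,q,r,s fixed per line; t,u,v runs 000..111 left to right):
  rows 0-7 [p,q,r,s=0000]: 10101010  (ones: 4)
  rows 8-15 [p,q,r,s=0001]: 01010101  (ones: 4)
  rows 16-23 [p,q,r,s=0010]: 10101010  (ones: 4)
  rows 24-31 [p,q,r,s=0011]: 01010101  (ones: 4)
  rows 32-39 [p,q,r,s=0100]: 00000000  (ones: 0)
  rows 40-47 [p,q,r,s=0101]: 11111111  (ones: 8)
  rows 48-55 [p,q,r,s=0110]: 00000000  (ones: 0)
  rows 56-63 [p,q,r,s=0111]: 11111111  (ones: 8)
  rows 64-71 [p,q,r,s=1000]: 10101010  (ones: 4)
  rows 72-79 [p,q,r,s=1001]: 01010101  (ones: 4)
  rows 80-87 [p,q,r,s=1010]: 10101010  (ones: 4)
  rows 88-95 [p,q,r,s=1011]: 01010101  (ones: 4)
  rows 96-103 [p,q,r,s=1100]: 00000000  (ones: 0)
  rows 104-111 [p,q,r,s=1101]: 11111111  (ones: 8)
  rows 112-119 [p,q,r,s=1110]: 00000000  (ones: 0)
  rows 120-127 [p,q,r,s=1111]: 11111111  (ones: 8)
Disagreements = 4+4+4+4+0+8+0+8+4+4+4+4+0+8+0+8 = 64

64


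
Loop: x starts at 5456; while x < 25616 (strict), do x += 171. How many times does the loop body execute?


Step 1: x goes from 5456 toward 25616 by 171; the body runs while x<25616, so iterations = ceil((bound-start)/step)
Step 2: Distance=20160
Step 3: ceil(20160/171)=118

118


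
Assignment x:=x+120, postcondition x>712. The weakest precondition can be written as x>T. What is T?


Formula: wp(x:=E, P) = P[E/x] (substitute E for x in postcondition)
Step 1: Postcondition: x>712
Step 2: Substitute x+120 for x: x+120>712
Step 3: Solve for x: x > 712-120 = 592

592


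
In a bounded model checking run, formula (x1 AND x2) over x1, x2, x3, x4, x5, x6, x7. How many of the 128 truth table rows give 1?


Formula: (x1 AND x2) over 7 vars (128 rows)
Evaluate each row (x1, x2, x3, x4, x5, x6, x7 as bits, MSB first):
  row 0 [0000000]: (0 AND 0) -> 0
  row 1 [0000001]: (0 AND 0) -> 0
  row 2 [0000010]: (0 AND 0) -> 0
  row 3 [0000011]: (0 AND 0) -> 0
  row 4 [0000100]: (0 AND 0) -> 0
  (every remaining row is evaluated the same way; all 128 results are listed next)
Full result column, 8 rows per line (x1,x2,x3,x4 fixed per line; x5,x6,x7 runs 000..111 left to right):
  rows 0-7 [x1,x2,x3,x4=0000]: 00000000  (ones: 0)
  rows 8-15 [x1,x2,x3,x4=0001]: 00000000  (ones: 0)
  rows 16-23 [x1,x2,x3,x4=0010]: 00000000  (ones: 0)
  rows 24-31 [x1,x2,x3,x4=0011]: 00000000  (ones: 0)
  rows 32-39 [x1,x2,x3,x4=0100]: 00000000  (ones: 0)
  rows 40-47 [x1,x2,x3,x4=0101]: 00000000  (ones: 0)
  rows 48-55 [x1,x2,x3,x4=0110]: 00000000  (ones: 0)
  rows 56-63 [x1,x2,x3,x4=0111]: 00000000  (ones: 0)
  rows 64-71 [x1,x2,x3,x4=1000]: 00000000  (ones: 0)
  rows 72-79 [x1,x2,x3,x4=1001]: 00000000  (ones: 0)
  rows 80-87 [x1,x2,x3,x4=1010]: 00000000  (ones: 0)
  rows 88-95 [x1,x2,x3,x4=1011]: 00000000  (ones: 0)
  rows 96-103 [x1,x2,x3,x4=1100]: 11111111  (ones: 8)
  rows 104-111 [x1,x2,x3,x4=1101]: 11111111  (ones: 8)
  rows 112-119 [x1,x2,x3,x4=1110]: 11111111  (ones: 8)
  rows 120-127 [x1,x2,x3,x4=1111]: 11111111  (ones: 8)
Count of 1-rows = 0+0+0+0+0+0+0+0+0+0+0+0+8+8+8+8 = 32

32


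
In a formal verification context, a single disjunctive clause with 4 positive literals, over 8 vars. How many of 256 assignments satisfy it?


Step 1: Total=2^8=256
Step 2: Unsat when all 4 false: 2^4=16
Step 3: Sat=256-16=240

240


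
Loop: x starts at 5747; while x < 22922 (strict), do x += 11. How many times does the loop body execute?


Step 1: x goes from 5747 toward 22922 by 11; the body runs while x<22922, so iterations = ceil((bound-start)/step)
Step 2: Distance=17175
Step 3: ceil(17175/11)=1562

1562


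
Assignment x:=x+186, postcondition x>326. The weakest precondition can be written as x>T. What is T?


Formula: wp(x:=E, P) = P[E/x] (substitute E for x in postcondition)
Step 1: Postcondition: x>326
Step 2: Substitute x+186 for x: x+186>326
Step 3: Solve for x: x > 326-186 = 140

140


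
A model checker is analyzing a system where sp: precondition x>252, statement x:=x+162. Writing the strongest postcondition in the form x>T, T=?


Formula: sp(P, x:=E) = exists old_x. (x = E[old_x/x]) AND P[old_x/x] (old_x is the value of x before the assignment; eliminate old_x by solving x = E[old_x/x] for old_x)
Step 1: Precondition P: x>252, i.e. old_x > 252
Step 2: Assignment gives x = old_x + 162, so old_x = x - 162
Step 3: Substitute into P: x - 162 > 252
Step 4: Simplify: x > 252+162 = 414

414


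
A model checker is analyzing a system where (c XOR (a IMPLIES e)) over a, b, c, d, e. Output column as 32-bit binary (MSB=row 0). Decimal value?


Formula: (c XOR (a IMPLIES e)) over a, b, c, d, e (32 rows)
Evaluate each row (bits = a,b,c,d,e, MSB first):
  row 0 [00000]: (0 XOR (0 IMPLIES 0)) -> 1
  row 1 [00001]: (0 XOR (0 IMPLIES 1)) -> 1
  row 2 [00010]: (0 XOR (0 IMPLIES 0)) -> 1
  row 3 [00011]: (0 XOR (0 IMPLIES 1)) -> 1
  row 4 [00100]: (1 XOR (0 IMPLIES 0)) -> 0
  row 5 [00101]: (1 XOR (0 IMPLIES 1)) -> 0
  row 6 [00110]: (1 XOR (0 IMPLIES 0)) -> 0
  row 7 [00111]: (1 XOR (0 IMPLIES 1)) -> 0
  row 8 [01000]: (0 XOR (0 IMPLIES 0)) -> 1
  row 9 [01001]: (0 XOR (0 IMPLIES 1)) -> 1
  row 10 [01010]: (0 XOR (0 IMPLIES 0)) -> 1
  row 11 [01011]: (0 XOR (0 IMPLIES 1)) -> 1
  row 12 [01100]: (1 XOR (0 IMPLIES 0)) -> 0
  row 13 [01101]: (1 XOR (0 IMPLIES 1)) -> 0
  row 14 [01110]: (1 XOR (0 IMPLIES 0)) -> 0
  row 15 [01111]: (1 XOR (0 IMPLIES 1)) -> 0
  row 16 [10000]: (0 XOR (1 IMPLIES 0)) -> 0
  row 17 [10001]: (0 XOR (1 IMPLIES 1)) -> 1
  row 18 [10010]: (0 XOR (1 IMPLIES 0)) -> 0
  row 19 [10011]: (0 XOR (1 IMPLIES 1)) -> 1
  row 20 [10100]: (1 XOR (1 IMPLIES 0)) -> 1
  row 21 [10101]: (1 XOR (1 IMPLIES 1)) -> 0
  row 22 [10110]: (1 XOR (1 IMPLIES 0)) -> 1
  row 23 [10111]: (1 XOR (1 IMPLIES 1)) -> 0
  row 24 [11000]: (0 XOR (1 IMPLIES 0)) -> 0
  row 25 [11001]: (0 XOR (1 IMPLIES 1)) -> 1
  row 26 [11010]: (0 XOR (1 IMPLIES 0)) -> 0
  row 27 [11011]: (0 XOR (1 IMPLIES 1)) -> 1
  row 28 [11100]: (1 XOR (1 IMPLIES 0)) -> 1
  row 29 [11101]: (1 XOR (1 IMPLIES 1)) -> 0
  row 30 [11110]: (1 XOR (1 IMPLIES 0)) -> 1
  row 31 [11111]: (1 XOR (1 IMPLIES 1)) -> 0
Full result column, 4 rows per line (a,b,c fixed per line; d,e runs 00..11 left to right):
  rows 0-3 [a,b,c=000]: 1111  = hex F
  rows 4-7 [a,b,c=001]: 0000  = hex 0
  rows 8-11 [a,b,c=010]: 1111  = hex F
  rows 12-15 [a,b,c=011]: 0000  = hex 0
  rows 16-19 [a,b,c=100]: 0101  = hex 5
  rows 20-23 [a,b,c=101]: 1010  = hex A
  rows 24-27 [a,b,c=110]: 0101  = hex 5
  rows 28-31 [a,b,c=111]: 1010  = hex A
Output column (row 0 .. row 31) = 11110000111100000101101001011010
Output column grouped in 4s = 1111 0000 1111 0000 0101 1010 0101 1010 = 0xF0F05A5A
Convert to decimal digit by digit (value = value*16 + digit):
  F -> 15
  15*16 + 0 = 240
  240*16 + 15 (F) = 3855
  3855*16 + 0 = 61680
  61680*16 + 5 = 986885
  986885*16 + 10 (A) = 15790170
  15790170*16 + 5 = 252642725
  252642725*16 + 10 (A) = 4042283610
Decimal = 4042283610

4042283610


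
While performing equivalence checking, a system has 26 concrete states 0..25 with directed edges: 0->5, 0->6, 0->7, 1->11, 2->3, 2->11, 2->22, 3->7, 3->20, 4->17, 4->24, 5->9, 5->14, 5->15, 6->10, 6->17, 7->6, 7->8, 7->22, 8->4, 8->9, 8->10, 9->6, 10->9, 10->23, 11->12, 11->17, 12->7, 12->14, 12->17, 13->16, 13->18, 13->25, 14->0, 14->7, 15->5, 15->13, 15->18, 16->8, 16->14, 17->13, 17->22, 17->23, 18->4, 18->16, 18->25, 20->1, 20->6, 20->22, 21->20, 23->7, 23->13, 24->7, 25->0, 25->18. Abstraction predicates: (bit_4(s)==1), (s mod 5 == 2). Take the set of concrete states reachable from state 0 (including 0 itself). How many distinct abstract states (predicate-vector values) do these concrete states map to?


BFS from 0:
Concrete reachable: {0, 4, 5, 6, 7, 8, 9, 10, 13, 14, 15, 16, 17, 18, 22, 23, 24, 25}
Abstract via predicates (bit_4(s)==1), (s mod 5 == 2):
  (0,0) <- {0, 4, 5, 6, 8, 9, 10, 13, 14, 15}
  (0,1) <- {7}
  (1,0) <- {16, 18, 23, 24, 25}
  (1,1) <- {17, 22}
Distinct abstract states = 4

4


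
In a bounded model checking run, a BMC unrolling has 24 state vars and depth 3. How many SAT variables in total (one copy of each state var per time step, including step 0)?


BMC unrolls to depth k, creating one copy of each state var for steps 0..k.
Step count = 3 + 1 = 4 (steps 0 through 3)
Vars per step = 24
Total = 24 * 4 = 96

96


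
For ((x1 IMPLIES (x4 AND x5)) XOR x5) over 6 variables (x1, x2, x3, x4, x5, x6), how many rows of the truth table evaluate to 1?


Formula: ((x1 IMPLIES (x4 AND x5)) XOR x5) over 6 vars (64 rows)
Evaluate each row (x1, x2, x3, x4, x5, x6 as bits, MSB first):
  row 0 [000000]: ((0 IMPLIES (0 AND 0)) XOR 0) -> 1
  row 1 [000001]: ((0 IMPLIES (0 AND 0)) XOR 0) -> 1
  row 2 [000010]: ((0 IMPLIES (0 AND 1)) XOR 1) -> 0
  row 3 [000011]: ((0 IMPLIES (0 AND 1)) XOR 1) -> 0
  row 4 [000100]: ((0 IMPLIES (1 AND 0)) XOR 0) -> 1
  (every remaining row is evaluated the same way; all 64 results are listed next)
Full result column, 8 rows per line (x1,x2,x3 fixed per line; x4,x5,x6 runs 000..111 left to right):
  rows 0-7 [x1,x2,x3=000]: 11001100  (ones: 4)
  rows 8-15 [x1,x2,x3=001]: 11001100  (ones: 4)
  rows 16-23 [x1,x2,x3=010]: 11001100  (ones: 4)
  rows 24-31 [x1,x2,x3=011]: 11001100  (ones: 4)
  rows 32-39 [x1,x2,x3=100]: 00110000  (ones: 2)
  rows 40-47 [x1,x2,x3=101]: 00110000  (ones: 2)
  rows 48-55 [x1,x2,x3=110]: 00110000  (ones: 2)
  rows 56-63 [x1,x2,x3=111]: 00110000  (ones: 2)
Count of 1-rows = 4+4+4+4+2+2+2+2 = 24

24


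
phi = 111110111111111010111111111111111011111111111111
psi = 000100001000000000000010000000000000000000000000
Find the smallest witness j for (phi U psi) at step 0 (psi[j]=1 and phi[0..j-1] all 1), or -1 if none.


(phi U psi) at 0: need smallest j with psi[j]=1 and phi[i]=1 for all i in [0,j).
Scan from step 0:
  step 0: phi=1, psi=0 -> continue
  step 1: phi=1, psi=0 -> continue
  step 2: phi=1, psi=0 -> continue
  step 3: psi=1 and phi held for [0,3) -> witness found
Witness step = 3

3


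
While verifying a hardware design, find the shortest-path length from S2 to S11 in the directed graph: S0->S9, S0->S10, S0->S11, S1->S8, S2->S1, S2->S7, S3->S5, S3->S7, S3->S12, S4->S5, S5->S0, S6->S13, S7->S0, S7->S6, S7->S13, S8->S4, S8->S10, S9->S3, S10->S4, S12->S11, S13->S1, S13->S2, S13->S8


BFS layer-by-layer from S2:
  dist 0: {S2}
  dist 1: {S1, S7}
  dist 2: {S0, S6, S8, S13}
  dist 3: {S4, S9, S10, S11}
  -> S11 reached at distance 3
Shortest path length = 3

3


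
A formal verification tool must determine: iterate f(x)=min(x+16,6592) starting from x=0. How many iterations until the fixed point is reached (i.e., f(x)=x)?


Step 1: x=0, cap=6592, increment=16
Step 2: x grows by 16 each step until capped at 6592; fixed point is x=6592
Step 3: iterations = ceil(6592/16) = 412

412


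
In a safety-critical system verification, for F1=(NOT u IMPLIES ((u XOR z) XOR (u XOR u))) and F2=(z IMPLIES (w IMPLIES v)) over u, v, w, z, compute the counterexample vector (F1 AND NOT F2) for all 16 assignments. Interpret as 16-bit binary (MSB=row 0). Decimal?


F1 = (NOT u IMPLIES ((u XOR z) XOR (u XOR u)))
F2 = (z IMPLIES (w IMPLIES v))
Counterexample to F1=>F2 is where F1=1 and F2=0.
Evaluate each row (bits = u,v,w,z, MSB first):
  row 0 [0000]: F1=0 F2=1 -> F1&~F2 -> 0
  row 1 [0001]: F1=1 F2=1 -> F1&~F2 -> 0
  row 2 [0010]: F1=0 F2=1 -> F1&~F2 -> 0
  row 3 [0011]: F1=1 F2=0 -> F1&~F2 -> 1
  row 4 [0100]: F1=0 F2=1 -> F1&~F2 -> 0
  row 5 [0101]: F1=1 F2=1 -> F1&~F2 -> 0
  row 6 [0110]: F1=0 F2=1 -> F1&~F2 -> 0
  row 7 [0111]: F1=1 F2=1 -> F1&~F2 -> 0
  row 8 [1000]: F1=1 F2=1 -> F1&~F2 -> 0
  row 9 [1001]: F1=1 F2=1 -> F1&~F2 -> 0
  row 10 [1010]: F1=1 F2=1 -> F1&~F2 -> 0
  row 11 [1011]: F1=1 F2=0 -> F1&~F2 -> 1
  row 12 [1100]: F1=1 F2=1 -> F1&~F2 -> 0
  row 13 [1101]: F1=1 F2=1 -> F1&~F2 -> 0
  row 14 [1110]: F1=1 F2=1 -> F1&~F2 -> 0
  row 15 [1111]: F1=1 F2=1 -> F1&~F2 -> 0
Full result column, 4 rows per line (u,v fixed per line; w,z runs 00..11 left to right):
  rows 0-3 [u,v=00]: 0001  = hex 1
  rows 4-7 [u,v=01]: 0000  = hex 0
  rows 8-11 [u,v=10]: 0001  = hex 1
  rows 12-15 [u,v=11]: 0000  = hex 0
Counterexample vector (row 0 .. row 15) = 0001000000010000
Output column grouped in 4s = 0001 0000 0001 0000 = 0x1010
Convert to decimal digit by digit (value = value*16 + digit):
  1 -> 1
  1*16 + 0 = 16
  16*16 + 1 = 257
  257*16 + 0 = 4112
Decimal = 4112

4112


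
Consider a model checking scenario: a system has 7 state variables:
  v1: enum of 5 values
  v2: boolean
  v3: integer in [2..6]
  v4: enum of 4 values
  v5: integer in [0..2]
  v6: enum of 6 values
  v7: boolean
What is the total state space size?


State space = product of domain sizes of all variables.
Domain sizes:
  v1 (enum of 5 values): 5
  v2 (boolean): 2
  v3 (integer in [2..6]): 5
  v4 (enum of 4 values): 4
  v5 (integer in [0..2]): 3
  v6 (enum of 6 values): 6
  v7 (boolean): 2
Product = 5 * 2 * 5 * 4 * 3 * 6 * 2 = 7200

7200


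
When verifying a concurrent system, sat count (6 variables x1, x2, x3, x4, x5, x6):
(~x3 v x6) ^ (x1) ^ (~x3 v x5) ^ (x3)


CNF with 4 clauses over 6 vars (64 assignments).
An assignment satisfies CNF iff every clause has >=1 true literal.
Check each row (bits = x1,x2,x3,x4,x5,x6; clause T/F shown):
  row 0 [000000]: clauses=TFTF -> 0
  row 1 [000001]: clauses=TFTF -> 0
  row 2 [000010]: clauses=TFTF -> 0
  row 3 [000011]: clauses=TFTF -> 0
  row 4 [000100]: clauses=TFTF -> 0
  (every remaining row is evaluated the same way; all 64 results are listed next)
Full result column, 8 rows per line (x1,x2,x3 fixed per line; x4,x5,x6 runs 000..111 left to right):
  rows 0-7 [x1,x2,x3=000]: 00000000  (ones: 0)
  rows 8-15 [x1,x2,x3=001]: 00000000  (ones: 0)
  rows 16-23 [x1,x2,x3=010]: 00000000  (ones: 0)
  rows 24-31 [x1,x2,x3=011]: 00000000  (ones: 0)
  rows 32-39 [x1,x2,x3=100]: 00000000  (ones: 0)
  rows 40-47 [x1,x2,x3=101]: 00010001  (ones: 2)
  rows 48-55 [x1,x2,x3=110]: 00000000  (ones: 0)
  rows 56-63 [x1,x2,x3=111]: 00010001  (ones: 2)
Satisfying assignments = 0+0+0+0+0+2+0+2 = 4

4


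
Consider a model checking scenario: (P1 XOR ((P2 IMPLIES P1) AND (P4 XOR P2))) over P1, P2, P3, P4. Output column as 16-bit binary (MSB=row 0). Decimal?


Formula: (P1 XOR ((P2 IMPLIES P1) AND (P4 XOR P2))) over P1, P2, P3, P4 (16 rows)
Evaluate each row (bits = P1,P2,P3,P4, MSB first):
  row 0 [0000]: (0 XOR ((0 IMPLIES 0) AND (0 XOR 0))) -> 0
  row 1 [0001]: (0 XOR ((0 IMPLIES 0) AND (1 XOR 0))) -> 1
  row 2 [0010]: (0 XOR ((0 IMPLIES 0) AND (0 XOR 0))) -> 0
  row 3 [0011]: (0 XOR ((0 IMPLIES 0) AND (1 XOR 0))) -> 1
  row 4 [0100]: (0 XOR ((1 IMPLIES 0) AND (0 XOR 1))) -> 0
  row 5 [0101]: (0 XOR ((1 IMPLIES 0) AND (1 XOR 1))) -> 0
  row 6 [0110]: (0 XOR ((1 IMPLIES 0) AND (0 XOR 1))) -> 0
  row 7 [0111]: (0 XOR ((1 IMPLIES 0) AND (1 XOR 1))) -> 0
  row 8 [1000]: (1 XOR ((0 IMPLIES 1) AND (0 XOR 0))) -> 1
  row 9 [1001]: (1 XOR ((0 IMPLIES 1) AND (1 XOR 0))) -> 0
  row 10 [1010]: (1 XOR ((0 IMPLIES 1) AND (0 XOR 0))) -> 1
  row 11 [1011]: (1 XOR ((0 IMPLIES 1) AND (1 XOR 0))) -> 0
  row 12 [1100]: (1 XOR ((1 IMPLIES 1) AND (0 XOR 1))) -> 0
  row 13 [1101]: (1 XOR ((1 IMPLIES 1) AND (1 XOR 1))) -> 1
  row 14 [1110]: (1 XOR ((1 IMPLIES 1) AND (0 XOR 1))) -> 0
  row 15 [1111]: (1 XOR ((1 IMPLIES 1) AND (1 XOR 1))) -> 1
Full result column, 4 rows per line (P1,P2 fixed per line; P3,P4 runs 00..11 left to right):
  rows 0-3 [P1,P2=00]: 0101  = hex 5
  rows 4-7 [P1,P2=01]: 0000  = hex 0
  rows 8-11 [P1,P2=10]: 1010  = hex A
  rows 12-15 [P1,P2=11]: 0101  = hex 5
Output column (row 0 .. row 15) = 0101000010100101
Output column grouped in 4s = 0101 0000 1010 0101 = 0x50A5
Convert to decimal digit by digit (value = value*16 + digit):
  5 -> 5
  5*16 + 0 = 80
  80*16 + 10 (A) = 1290
  1290*16 + 5 = 20645
Decimal = 20645

20645


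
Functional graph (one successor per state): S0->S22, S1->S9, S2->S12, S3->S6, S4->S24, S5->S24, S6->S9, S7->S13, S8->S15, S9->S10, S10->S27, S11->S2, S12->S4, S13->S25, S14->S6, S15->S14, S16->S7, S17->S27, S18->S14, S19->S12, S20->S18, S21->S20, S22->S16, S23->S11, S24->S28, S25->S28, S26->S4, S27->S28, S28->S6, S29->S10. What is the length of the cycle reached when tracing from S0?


Trace from S0 until a state repeats:
  S0 -> S22 -> S16 -> S7 -> S13 -> S25 -> S28 -> S6 -> S9 -> S10 -> S27 -> S28
S28 first seen at step 6, revisited at step 11.
Cycle length = 11 - 6 = 5

5


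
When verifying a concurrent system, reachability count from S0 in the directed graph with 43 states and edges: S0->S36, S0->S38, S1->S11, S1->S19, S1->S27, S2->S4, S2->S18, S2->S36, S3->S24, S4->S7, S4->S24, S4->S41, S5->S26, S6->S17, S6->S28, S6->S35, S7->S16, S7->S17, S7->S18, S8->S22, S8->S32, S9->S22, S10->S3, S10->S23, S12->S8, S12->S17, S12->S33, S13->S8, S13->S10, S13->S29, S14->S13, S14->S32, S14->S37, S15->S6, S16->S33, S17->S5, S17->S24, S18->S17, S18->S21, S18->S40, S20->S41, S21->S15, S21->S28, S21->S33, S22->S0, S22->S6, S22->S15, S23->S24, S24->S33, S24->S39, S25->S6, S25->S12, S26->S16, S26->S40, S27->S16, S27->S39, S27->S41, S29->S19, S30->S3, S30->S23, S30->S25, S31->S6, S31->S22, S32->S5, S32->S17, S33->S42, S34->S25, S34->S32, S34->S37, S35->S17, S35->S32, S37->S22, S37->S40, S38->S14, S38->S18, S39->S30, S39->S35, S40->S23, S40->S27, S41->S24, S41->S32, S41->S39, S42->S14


BFS from S0:
  layer 0: {S0}
  layer 1: {S36, S38}
  layer 2: {S14, S18}
  layer 3: {S13, S17, S21, S32, S37, S40}
  layer 4: {S5, S8, S10, S15, S22, S23, S24, S27, S28, S29, S33}
  layer 5: {S3, S6, S16, S19, S26, S39, S41, S42}
  layer 6: {S30, S35}
  layer 7: {S25}
  layer 8: {S12}
Reachable set: {S0, S3, S5, S6, S8, S10, S12, S13, S14, S15, S16, S17, S18, S19, S21, S22, S23, S24, S25, S26, S27, S28, S29, S30, S32, S33, S35, S36, S37, S38, S39, S40, S41, S42}
Count = 34

34


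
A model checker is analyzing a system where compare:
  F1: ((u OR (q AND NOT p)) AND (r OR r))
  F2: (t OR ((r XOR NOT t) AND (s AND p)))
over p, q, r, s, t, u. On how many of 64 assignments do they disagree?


F1 = ((u OR (q AND NOT p)) AND (r OR r))
F2 = (t OR ((r XOR NOT t) AND (s AND p)))
Evaluate both on each of 64 rows (bits = p,q,r,s,t,u):
  row 0 [000000]: F1=0 F2=0 -> 0
  row 1 [000001]: F1=0 F2=0 -> 0
  row 2 [000010]: F1=0 F2=1 (differ) -> 1
  row 3 [000011]: F1=0 F2=1 (differ) -> 1
  row 4 [000100]: F1=0 F2=0 -> 0
  (every remaining row is evaluated the same way; all 64 results are listed next)
Full result column, 8 rows per line (p,q,r fixed per line; s,t,u runs 000..111 left to right):
  rows 0-7 [p,q,r=000]: 00110011  (ones: 4)
  rows 8-15 [p,q,r=001]: 01100110  (ones: 4)
  rows 16-23 [p,q,r=010]: 00110011  (ones: 4)
  rows 24-31 [p,q,r=011]: 11001100  (ones: 4)
  rows 32-39 [p,q,r=100]: 00111111  (ones: 6)
  rows 40-47 [p,q,r=101]: 01100110  (ones: 4)
  rows 48-55 [p,q,r=110]: 00111111  (ones: 6)
  rows 56-63 [p,q,r=111]: 01100110  (ones: 4)
Disagreements = 4+4+4+4+6+4+6+4 = 36

36


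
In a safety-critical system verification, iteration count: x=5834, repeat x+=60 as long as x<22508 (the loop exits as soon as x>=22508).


Step 1: x goes from 5834 toward 22508 by 60; the body runs while x<22508, so iterations = ceil((bound-start)/step)
Step 2: Distance=16674
Step 3: ceil(16674/60)=278

278


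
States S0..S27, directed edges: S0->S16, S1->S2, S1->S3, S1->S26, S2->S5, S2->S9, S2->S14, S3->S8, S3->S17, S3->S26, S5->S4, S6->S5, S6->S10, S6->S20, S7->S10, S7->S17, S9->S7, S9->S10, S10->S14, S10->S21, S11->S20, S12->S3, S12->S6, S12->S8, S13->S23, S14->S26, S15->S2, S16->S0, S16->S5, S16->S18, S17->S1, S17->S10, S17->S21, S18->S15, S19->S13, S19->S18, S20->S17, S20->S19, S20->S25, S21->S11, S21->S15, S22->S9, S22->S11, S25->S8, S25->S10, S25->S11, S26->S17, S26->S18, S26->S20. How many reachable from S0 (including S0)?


BFS from S0:
  layer 0: {S0}
  layer 1: {S16}
  layer 2: {S5, S18}
  layer 3: {S4, S15}
  layer 4: {S2}
  layer 5: {S9, S14}
  layer 6: {S7, S10, S26}
  layer 7: {S17, S20, S21}
  layer 8: {S1, S11, S19, S25}
  layer 9: {S3, S8, S13}
  layer 10: {S23}
Reachable set: {S0, S1, S2, S3, S4, S5, S7, S8, S9, S10, S11, S13, S14, S15, S16, S17, S18, S19, S20, S21, S23, S25, S26}
Count = 23

23
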